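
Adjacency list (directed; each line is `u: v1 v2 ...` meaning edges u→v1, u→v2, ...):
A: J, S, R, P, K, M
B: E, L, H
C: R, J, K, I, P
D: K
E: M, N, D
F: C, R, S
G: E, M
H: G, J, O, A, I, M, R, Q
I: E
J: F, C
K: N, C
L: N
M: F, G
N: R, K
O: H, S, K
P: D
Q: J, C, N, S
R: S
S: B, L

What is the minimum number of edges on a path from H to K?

Level 0: H
Level 1: A, G, I, J, M, O, Q, R
Level 2: C, E, F, K, N, P, S
Level 3: B, D, L
K first appears at level 2.

2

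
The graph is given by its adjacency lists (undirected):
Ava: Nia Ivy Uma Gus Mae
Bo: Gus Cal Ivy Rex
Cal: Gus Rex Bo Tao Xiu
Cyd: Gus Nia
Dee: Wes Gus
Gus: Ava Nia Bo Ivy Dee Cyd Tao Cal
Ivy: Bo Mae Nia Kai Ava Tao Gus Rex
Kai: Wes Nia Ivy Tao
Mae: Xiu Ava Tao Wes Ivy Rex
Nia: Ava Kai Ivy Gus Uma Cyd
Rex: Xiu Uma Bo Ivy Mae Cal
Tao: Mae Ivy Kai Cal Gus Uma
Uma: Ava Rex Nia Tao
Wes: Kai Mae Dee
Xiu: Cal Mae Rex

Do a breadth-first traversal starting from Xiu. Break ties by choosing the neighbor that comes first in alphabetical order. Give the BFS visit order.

Visit Xiu; enqueue Cal, Mae, Rex → queue [Cal, Mae, Rex]
Visit Cal; enqueue Bo, Gus, Tao → queue [Mae, Rex, Bo, Gus, Tao]
Visit Mae; enqueue Ava, Ivy, Wes → queue [Rex, Bo, Gus, Tao, Ava, Ivy, Wes]
Visit Rex; enqueue Uma → queue [Bo, Gus, Tao, Ava, Ivy, Wes, Uma]
Visit Bo → queue [Gus, Tao, Ava, Ivy, Wes, Uma]
Visit Gus; enqueue Cyd, Dee, Nia → queue [Tao, Ava, Ivy, Wes, Uma, Cyd, Dee, Nia]
Visit Tao; enqueue Kai → queue [Ava, Ivy, Wes, Uma, Cyd, Dee, Nia, Kai]
Visit Ava → queue [Ivy, Wes, Uma, Cyd, Dee, Nia, Kai]
Visit Ivy → queue [Wes, Uma, Cyd, Dee, Nia, Kai]
Visit Wes → queue [Uma, Cyd, Dee, Nia, Kai]
Visit Uma → queue [Cyd, Dee, Nia, Kai]
Visit Cyd → queue [Dee, Nia, Kai]
Visit Dee → queue [Nia, Kai]
Visit Nia → queue [Kai]
Visit Kai → queue []

Xiu Cal Mae Rex Bo Gus Tao Ava Ivy Wes Uma Cyd Dee Nia Kai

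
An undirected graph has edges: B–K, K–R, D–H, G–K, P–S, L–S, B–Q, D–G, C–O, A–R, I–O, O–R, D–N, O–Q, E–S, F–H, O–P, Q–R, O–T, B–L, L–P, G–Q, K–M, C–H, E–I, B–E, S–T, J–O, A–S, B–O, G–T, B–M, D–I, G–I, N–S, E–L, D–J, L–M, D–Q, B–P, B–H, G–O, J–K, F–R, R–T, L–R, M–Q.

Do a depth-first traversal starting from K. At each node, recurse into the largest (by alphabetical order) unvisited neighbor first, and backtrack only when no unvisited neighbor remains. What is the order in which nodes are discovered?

K -> R -> T -> S -> P -> O -> Q -> M -> L -> E -> I -> G -> D -> N -> J -> H -> F -> C -> B -> A

Visit K
K → R
R → T
T → S
S → P
P → O
O → Q
Q → M
M → L
L → E
E → I
I → G
G → D
D → N
D → J
D → H
H → F
H → C
H → B
S → A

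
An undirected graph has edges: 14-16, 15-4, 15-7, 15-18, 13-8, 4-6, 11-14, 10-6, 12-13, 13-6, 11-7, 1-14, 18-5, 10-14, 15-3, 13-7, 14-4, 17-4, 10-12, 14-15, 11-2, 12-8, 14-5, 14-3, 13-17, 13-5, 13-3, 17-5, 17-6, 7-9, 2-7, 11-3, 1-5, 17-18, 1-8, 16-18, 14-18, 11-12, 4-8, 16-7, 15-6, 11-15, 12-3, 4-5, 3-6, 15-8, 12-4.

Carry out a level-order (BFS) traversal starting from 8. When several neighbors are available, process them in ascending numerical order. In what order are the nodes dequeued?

Visit 8; enqueue 1, 4, 12, 13, 15 → queue [1, 4, 12, 13, 15]
Visit 1; enqueue 5, 14 → queue [4, 12, 13, 15, 5, 14]
Visit 4; enqueue 6, 17 → queue [12, 13, 15, 5, 14, 6, 17]
Visit 12; enqueue 3, 10, 11 → queue [13, 15, 5, 14, 6, 17, 3, 10, 11]
Visit 13; enqueue 7 → queue [15, 5, 14, 6, 17, 3, 10, 11, 7]
Visit 15; enqueue 18 → queue [5, 14, 6, 17, 3, 10, 11, 7, 18]
Visit 5 → queue [14, 6, 17, 3, 10, 11, 7, 18]
Visit 14; enqueue 16 → queue [6, 17, 3, 10, 11, 7, 18, 16]
Visit 6 → queue [17, 3, 10, 11, 7, 18, 16]
Visit 17 → queue [3, 10, 11, 7, 18, 16]
Visit 3 → queue [10, 11, 7, 18, 16]
Visit 10 → queue [11, 7, 18, 16]
Visit 11; enqueue 2 → queue [7, 18, 16, 2]
Visit 7; enqueue 9 → queue [18, 16, 2, 9]
Visit 18 → queue [16, 2, 9]
Visit 16 → queue [2, 9]
Visit 2 → queue [9]
Visit 9 → queue []

8, 1, 4, 12, 13, 15, 5, 14, 6, 17, 3, 10, 11, 7, 18, 16, 2, 9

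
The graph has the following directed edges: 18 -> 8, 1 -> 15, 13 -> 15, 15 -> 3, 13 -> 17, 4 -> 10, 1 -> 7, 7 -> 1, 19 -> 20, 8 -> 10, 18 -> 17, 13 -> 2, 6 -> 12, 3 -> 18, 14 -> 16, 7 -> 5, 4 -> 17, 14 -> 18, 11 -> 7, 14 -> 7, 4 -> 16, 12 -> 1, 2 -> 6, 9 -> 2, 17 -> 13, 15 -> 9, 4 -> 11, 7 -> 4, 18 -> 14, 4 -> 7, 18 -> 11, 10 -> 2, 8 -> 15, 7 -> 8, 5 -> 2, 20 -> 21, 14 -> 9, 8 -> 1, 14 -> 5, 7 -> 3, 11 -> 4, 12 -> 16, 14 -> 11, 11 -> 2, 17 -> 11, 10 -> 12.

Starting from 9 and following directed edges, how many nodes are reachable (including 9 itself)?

18

BFS from 9 visits: 9, 2, 6, 12, 1, 16, 7, 15, 3, 4, 5, 8, 18, 10, 11, 17, 14, 13
Reachable nodes: 18 of 21 total.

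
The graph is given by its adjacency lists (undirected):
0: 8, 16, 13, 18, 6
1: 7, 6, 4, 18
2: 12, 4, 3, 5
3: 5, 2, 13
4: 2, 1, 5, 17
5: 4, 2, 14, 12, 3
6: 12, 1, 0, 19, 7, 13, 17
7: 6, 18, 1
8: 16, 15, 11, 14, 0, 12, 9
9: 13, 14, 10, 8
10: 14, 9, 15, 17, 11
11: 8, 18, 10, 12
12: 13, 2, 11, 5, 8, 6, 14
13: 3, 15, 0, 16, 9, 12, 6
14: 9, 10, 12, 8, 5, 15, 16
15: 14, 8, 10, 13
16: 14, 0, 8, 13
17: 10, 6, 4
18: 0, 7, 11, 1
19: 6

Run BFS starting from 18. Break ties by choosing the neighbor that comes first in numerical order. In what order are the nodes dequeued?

Visit 18; enqueue 0, 1, 7, 11 → queue [0, 1, 7, 11]
Visit 0; enqueue 6, 8, 13, 16 → queue [1, 7, 11, 6, 8, 13, 16]
Visit 1; enqueue 4 → queue [7, 11, 6, 8, 13, 16, 4]
Visit 7 → queue [11, 6, 8, 13, 16, 4]
Visit 11; enqueue 10, 12 → queue [6, 8, 13, 16, 4, 10, 12]
Visit 6; enqueue 17, 19 → queue [8, 13, 16, 4, 10, 12, 17, 19]
Visit 8; enqueue 9, 14, 15 → queue [13, 16, 4, 10, 12, 17, 19, 9, 14, 15]
Visit 13; enqueue 3 → queue [16, 4, 10, 12, 17, 19, 9, 14, 15, 3]
Visit 16 → queue [4, 10, 12, 17, 19, 9, 14, 15, 3]
Visit 4; enqueue 2, 5 → queue [10, 12, 17, 19, 9, 14, 15, 3, 2, 5]
Visit 10 → queue [12, 17, 19, 9, 14, 15, 3, 2, 5]
Visit 12 → queue [17, 19, 9, 14, 15, 3, 2, 5]
Visit 17 → queue [19, 9, 14, 15, 3, 2, 5]
Visit 19 → queue [9, 14, 15, 3, 2, 5]
Visit 9 → queue [14, 15, 3, 2, 5]
Visit 14 → queue [15, 3, 2, 5]
Visit 15 → queue [3, 2, 5]
Visit 3 → queue [2, 5]
Visit 2 → queue [5]
Visit 5 → queue []

18 -> 0 -> 1 -> 7 -> 11 -> 6 -> 8 -> 13 -> 16 -> 4 -> 10 -> 12 -> 17 -> 19 -> 9 -> 14 -> 15 -> 3 -> 2 -> 5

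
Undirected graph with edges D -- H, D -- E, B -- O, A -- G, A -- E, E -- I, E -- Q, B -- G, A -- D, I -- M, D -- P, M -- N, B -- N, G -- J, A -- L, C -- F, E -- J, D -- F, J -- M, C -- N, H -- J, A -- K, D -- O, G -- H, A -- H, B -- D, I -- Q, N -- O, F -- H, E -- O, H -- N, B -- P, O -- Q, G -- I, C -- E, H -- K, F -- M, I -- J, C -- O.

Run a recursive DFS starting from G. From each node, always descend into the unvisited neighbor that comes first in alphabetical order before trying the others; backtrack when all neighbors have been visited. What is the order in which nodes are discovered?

G → A → D → B → N → C → E → I → J → H → F → M → K → Q → O → P → L

Visit G
G → A
A → D
D → B
B → N
N → C
C → E
E → I
I → J
J → H
H → F
F → M
H → K
I → Q
Q → O
B → P
A → L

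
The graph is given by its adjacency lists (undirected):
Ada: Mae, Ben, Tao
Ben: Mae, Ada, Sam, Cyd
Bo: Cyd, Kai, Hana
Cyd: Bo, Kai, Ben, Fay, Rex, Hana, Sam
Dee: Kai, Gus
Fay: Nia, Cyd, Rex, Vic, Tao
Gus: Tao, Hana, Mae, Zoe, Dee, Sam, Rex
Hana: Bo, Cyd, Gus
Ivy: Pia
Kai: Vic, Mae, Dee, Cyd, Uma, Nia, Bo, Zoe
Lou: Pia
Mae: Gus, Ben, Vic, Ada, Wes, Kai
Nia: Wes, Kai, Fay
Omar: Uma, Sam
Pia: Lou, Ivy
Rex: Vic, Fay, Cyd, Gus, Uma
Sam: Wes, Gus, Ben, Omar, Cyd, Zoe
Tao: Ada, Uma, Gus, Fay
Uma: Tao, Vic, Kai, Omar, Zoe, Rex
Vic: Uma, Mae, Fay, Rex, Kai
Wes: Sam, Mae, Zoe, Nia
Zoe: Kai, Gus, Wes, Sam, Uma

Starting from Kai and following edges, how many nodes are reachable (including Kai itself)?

BFS from Kai visits: Kai, Bo, Cyd, Dee, Mae, Nia, Uma, Vic, Zoe, Hana, Ben, Fay, Rex, Sam, Gus, Ada, Wes, Omar, Tao
Reachable nodes: 19 of 22 total.

19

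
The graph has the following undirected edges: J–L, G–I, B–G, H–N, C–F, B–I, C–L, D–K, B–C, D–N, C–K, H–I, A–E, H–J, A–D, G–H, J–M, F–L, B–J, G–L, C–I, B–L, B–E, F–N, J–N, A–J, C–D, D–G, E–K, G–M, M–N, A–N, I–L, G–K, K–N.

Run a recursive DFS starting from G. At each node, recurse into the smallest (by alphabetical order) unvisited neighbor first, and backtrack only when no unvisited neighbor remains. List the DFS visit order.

G -> B -> C -> D -> A -> E -> K -> N -> F -> L -> I -> H -> J -> M

Visit G
G → B
B → C
C → D
D → A
A → E
E → K
K → N
N → F
F → L
L → I
I → H
H → J
J → M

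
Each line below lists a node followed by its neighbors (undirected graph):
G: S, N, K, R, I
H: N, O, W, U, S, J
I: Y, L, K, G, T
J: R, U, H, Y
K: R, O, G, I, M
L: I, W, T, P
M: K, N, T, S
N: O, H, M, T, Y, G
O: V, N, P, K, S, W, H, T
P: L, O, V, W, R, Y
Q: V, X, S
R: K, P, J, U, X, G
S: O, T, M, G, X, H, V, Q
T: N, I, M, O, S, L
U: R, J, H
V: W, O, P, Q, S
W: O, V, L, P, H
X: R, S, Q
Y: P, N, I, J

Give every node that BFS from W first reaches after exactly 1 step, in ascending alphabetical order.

Level 0: W
Level 1: H, L, O, P, V
Level 2: I, J, K, N, Q, R, S, T, U, Y
Level 3: G, M, X

H, L, O, P, V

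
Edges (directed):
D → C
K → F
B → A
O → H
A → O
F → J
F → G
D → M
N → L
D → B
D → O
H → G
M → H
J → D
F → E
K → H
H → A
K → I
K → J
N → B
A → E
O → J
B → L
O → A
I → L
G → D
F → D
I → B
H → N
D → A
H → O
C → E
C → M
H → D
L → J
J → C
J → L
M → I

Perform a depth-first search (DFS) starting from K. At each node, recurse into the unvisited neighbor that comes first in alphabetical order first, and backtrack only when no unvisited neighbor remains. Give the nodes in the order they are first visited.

Visit K
K → F
F → D
D → A
A → E
A → O
O → H
H → G
H → N
N → B
B → L
L → J
J → C
C → M
M → I

K F D A E O H G N B L J C M I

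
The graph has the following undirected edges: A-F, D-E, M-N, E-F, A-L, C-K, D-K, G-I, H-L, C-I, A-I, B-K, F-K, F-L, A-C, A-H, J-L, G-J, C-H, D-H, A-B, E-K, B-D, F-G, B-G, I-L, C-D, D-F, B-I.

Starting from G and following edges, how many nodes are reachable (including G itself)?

12

BFS from G visits: G, B, F, I, J, A, D, K, E, L, C, H
Reachable nodes: 12 of 14 total.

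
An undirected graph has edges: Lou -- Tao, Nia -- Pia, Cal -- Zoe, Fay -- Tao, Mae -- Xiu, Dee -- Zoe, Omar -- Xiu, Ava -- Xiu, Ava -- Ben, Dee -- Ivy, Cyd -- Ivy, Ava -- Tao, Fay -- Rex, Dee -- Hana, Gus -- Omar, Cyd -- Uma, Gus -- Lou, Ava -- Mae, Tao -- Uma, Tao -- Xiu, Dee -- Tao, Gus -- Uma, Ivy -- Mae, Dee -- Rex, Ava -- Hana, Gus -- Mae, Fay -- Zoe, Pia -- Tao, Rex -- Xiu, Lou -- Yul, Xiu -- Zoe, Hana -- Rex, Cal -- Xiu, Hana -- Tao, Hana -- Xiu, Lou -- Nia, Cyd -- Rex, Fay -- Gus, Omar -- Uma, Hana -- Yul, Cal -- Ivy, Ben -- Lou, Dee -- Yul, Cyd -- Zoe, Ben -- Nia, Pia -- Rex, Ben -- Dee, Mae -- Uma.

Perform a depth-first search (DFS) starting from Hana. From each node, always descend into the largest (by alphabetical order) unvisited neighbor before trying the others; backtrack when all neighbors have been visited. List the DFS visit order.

Hana → Yul → Lou → Tao → Xiu → Zoe → Fay → Rex → Pia → Nia → Ben → Dee → Ivy → Mae → Uma → Omar → Gus → Cyd → Ava → Cal

Visit Hana
Hana → Yul
Yul → Lou
Lou → Tao
Tao → Xiu
Xiu → Zoe
Zoe → Fay
Fay → Rex
Rex → Pia
Pia → Nia
Nia → Ben
Ben → Dee
Dee → Ivy
Ivy → Mae
Mae → Uma
Uma → Omar
Omar → Gus
Uma → Cyd
Mae → Ava
Ivy → Cal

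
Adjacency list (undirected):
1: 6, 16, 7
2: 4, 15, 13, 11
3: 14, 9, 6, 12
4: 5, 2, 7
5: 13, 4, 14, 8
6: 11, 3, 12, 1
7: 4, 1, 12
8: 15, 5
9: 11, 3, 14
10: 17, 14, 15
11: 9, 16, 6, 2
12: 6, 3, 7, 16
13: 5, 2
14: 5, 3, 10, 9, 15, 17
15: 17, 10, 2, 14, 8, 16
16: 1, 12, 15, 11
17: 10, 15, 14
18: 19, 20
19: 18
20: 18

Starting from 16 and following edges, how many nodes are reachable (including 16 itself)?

BFS from 16 visits: 16, 1, 11, 12, 15, 6, 7, 2, 9, 3, 8, 10, 14, 17, 4, 13, 5
Reachable nodes: 17 of 20 total.

17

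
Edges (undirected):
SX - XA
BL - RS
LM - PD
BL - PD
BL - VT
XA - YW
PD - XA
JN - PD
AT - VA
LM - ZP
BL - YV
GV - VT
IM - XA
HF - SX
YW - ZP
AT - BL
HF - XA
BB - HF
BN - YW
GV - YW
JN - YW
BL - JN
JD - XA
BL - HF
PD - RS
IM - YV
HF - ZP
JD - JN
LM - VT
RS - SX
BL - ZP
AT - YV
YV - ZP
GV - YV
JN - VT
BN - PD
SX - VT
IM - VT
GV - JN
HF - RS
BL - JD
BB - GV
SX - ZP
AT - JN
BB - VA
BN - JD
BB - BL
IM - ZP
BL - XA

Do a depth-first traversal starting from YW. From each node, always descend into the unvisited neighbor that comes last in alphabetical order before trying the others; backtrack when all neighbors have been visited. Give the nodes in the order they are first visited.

Visit YW
YW → ZP
ZP → YV
YV → IM
IM → XA
XA → SX
SX → VT
VT → LM
LM → PD
PD → RS
RS → HF
HF → BL
BL → JN
JN → JD
JD → BN
JN → GV
GV → BB
BB → VA
VA → AT

YW -> ZP -> YV -> IM -> XA -> SX -> VT -> LM -> PD -> RS -> HF -> BL -> JN -> JD -> BN -> GV -> BB -> VA -> AT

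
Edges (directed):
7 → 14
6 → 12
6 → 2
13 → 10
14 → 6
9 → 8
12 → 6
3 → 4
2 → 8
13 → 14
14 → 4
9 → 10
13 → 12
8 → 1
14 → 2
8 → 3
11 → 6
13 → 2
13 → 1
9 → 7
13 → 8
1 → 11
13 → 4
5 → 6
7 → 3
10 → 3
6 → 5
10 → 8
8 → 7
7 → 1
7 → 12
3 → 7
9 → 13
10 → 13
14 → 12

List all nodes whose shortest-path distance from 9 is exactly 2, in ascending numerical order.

1, 2, 3, 4, 12, 14

Level 0: 9
Level 1: 7, 8, 10, 13
Level 2: 1, 2, 3, 4, 12, 14
Level 3: 6, 11
Level 4: 5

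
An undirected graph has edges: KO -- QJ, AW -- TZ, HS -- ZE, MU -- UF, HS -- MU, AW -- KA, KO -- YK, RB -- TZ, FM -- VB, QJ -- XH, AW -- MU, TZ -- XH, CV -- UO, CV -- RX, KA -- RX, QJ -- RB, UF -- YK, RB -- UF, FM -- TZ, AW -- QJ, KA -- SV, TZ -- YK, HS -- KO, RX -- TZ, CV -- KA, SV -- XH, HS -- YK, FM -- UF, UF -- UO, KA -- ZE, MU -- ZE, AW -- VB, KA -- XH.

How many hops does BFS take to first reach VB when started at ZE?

3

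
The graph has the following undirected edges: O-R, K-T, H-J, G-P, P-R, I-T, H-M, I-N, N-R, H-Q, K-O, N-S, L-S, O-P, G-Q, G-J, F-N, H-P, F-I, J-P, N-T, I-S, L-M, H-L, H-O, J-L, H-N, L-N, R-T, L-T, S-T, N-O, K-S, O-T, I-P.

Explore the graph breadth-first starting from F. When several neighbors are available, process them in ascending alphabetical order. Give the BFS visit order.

Visit F; enqueue I, N → queue [I, N]
Visit I; enqueue P, S, T → queue [N, P, S, T]
Visit N; enqueue H, L, O, R → queue [P, S, T, H, L, O, R]
Visit P; enqueue G, J → queue [S, T, H, L, O, R, G, J]
Visit S; enqueue K → queue [T, H, L, O, R, G, J, K]
Visit T → queue [H, L, O, R, G, J, K]
Visit H; enqueue M, Q → queue [L, O, R, G, J, K, M, Q]
Visit L → queue [O, R, G, J, K, M, Q]
Visit O → queue [R, G, J, K, M, Q]
Visit R → queue [G, J, K, M, Q]
Visit G → queue [J, K, M, Q]
Visit J → queue [K, M, Q]
Visit K → queue [M, Q]
Visit M → queue [Q]
Visit Q → queue []

F I N P S T H L O R G J K M Q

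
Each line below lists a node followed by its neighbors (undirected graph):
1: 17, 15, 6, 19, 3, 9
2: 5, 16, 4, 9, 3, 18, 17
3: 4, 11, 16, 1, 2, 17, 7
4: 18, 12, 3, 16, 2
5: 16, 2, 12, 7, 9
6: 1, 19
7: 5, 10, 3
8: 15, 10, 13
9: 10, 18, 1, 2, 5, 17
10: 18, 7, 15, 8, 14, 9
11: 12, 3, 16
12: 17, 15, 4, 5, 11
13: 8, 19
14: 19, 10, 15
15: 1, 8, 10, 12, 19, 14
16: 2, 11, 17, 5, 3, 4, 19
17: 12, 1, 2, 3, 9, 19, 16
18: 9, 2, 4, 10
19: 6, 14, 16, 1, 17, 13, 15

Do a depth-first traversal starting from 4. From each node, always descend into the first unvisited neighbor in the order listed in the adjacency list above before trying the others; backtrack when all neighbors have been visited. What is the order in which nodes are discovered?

Visit 4
4 → 18
18 → 9
9 → 10
10 → 7
7 → 5
5 → 16
16 → 2
2 → 3
3 → 11
11 → 12
12 → 17
17 → 1
1 → 15
15 → 8
8 → 13
13 → 19
19 → 6
19 → 14

4 → 18 → 9 → 10 → 7 → 5 → 16 → 2 → 3 → 11 → 12 → 17 → 1 → 15 → 8 → 13 → 19 → 6 → 14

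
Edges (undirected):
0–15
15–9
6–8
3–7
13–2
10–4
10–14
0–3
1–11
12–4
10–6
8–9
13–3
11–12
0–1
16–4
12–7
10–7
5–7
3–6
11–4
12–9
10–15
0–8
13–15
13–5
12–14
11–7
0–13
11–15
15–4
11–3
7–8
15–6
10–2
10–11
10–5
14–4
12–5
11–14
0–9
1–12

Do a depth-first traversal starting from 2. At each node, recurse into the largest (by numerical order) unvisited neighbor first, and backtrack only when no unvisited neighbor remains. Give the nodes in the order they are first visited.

Visit 2
2 → 13
13 → 15
15 → 11
11 → 14
14 → 12
12 → 9
9 → 8
8 → 7
7 → 10
10 → 6
6 → 3
3 → 0
0 → 1
10 → 5
10 → 4
4 → 16

2, 13, 15, 11, 14, 12, 9, 8, 7, 10, 6, 3, 0, 1, 5, 4, 16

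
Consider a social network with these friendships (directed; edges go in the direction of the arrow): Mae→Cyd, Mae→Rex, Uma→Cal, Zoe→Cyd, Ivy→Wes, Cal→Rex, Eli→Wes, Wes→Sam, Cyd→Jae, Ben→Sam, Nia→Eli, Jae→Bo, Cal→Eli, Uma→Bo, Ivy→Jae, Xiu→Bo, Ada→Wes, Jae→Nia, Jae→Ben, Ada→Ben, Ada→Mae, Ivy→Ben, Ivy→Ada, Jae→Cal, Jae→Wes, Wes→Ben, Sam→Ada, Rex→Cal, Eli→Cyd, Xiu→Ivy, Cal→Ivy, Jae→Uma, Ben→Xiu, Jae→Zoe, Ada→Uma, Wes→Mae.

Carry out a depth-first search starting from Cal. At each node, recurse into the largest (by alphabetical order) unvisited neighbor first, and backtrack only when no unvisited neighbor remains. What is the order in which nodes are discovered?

Visit Cal
Cal → Rex
Cal → Ivy
Ivy → Wes
Wes → Sam
Sam → Ada
Ada → Uma
Uma → Bo
Ada → Mae
Mae → Cyd
Cyd → Jae
Jae → Zoe
Jae → Nia
Nia → Eli
Jae → Ben
Ben → Xiu

Cal Rex Ivy Wes Sam Ada Uma Bo Mae Cyd Jae Zoe Nia Eli Ben Xiu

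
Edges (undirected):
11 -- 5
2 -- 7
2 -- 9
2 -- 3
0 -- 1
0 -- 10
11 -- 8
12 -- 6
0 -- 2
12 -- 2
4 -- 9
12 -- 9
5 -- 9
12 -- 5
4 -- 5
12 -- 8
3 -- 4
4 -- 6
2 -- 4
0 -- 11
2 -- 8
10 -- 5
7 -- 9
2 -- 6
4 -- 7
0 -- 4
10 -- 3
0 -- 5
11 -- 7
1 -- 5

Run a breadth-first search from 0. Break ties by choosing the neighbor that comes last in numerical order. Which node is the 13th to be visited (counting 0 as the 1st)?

6

Visit 0; enqueue 11, 10, 5, 4, 2, 1 → queue [11, 10, 5, 4, 2, 1]
Visit 11; enqueue 8, 7 → queue [10, 5, 4, 2, 1, 8, 7]
Visit 10; enqueue 3 → queue [5, 4, 2, 1, 8, 7, 3]
Visit 5; enqueue 12, 9 → queue [4, 2, 1, 8, 7, 3, 12, 9]
Visit 4; enqueue 6 → queue [2, 1, 8, 7, 3, 12, 9, 6]
Visit 2 → queue [1, 8, 7, 3, 12, 9, 6]
Visit 1 → queue [8, 7, 3, 12, 9, 6]
Visit 8 → queue [7, 3, 12, 9, 6]
Visit 7 → queue [3, 12, 9, 6]
Visit 3 → queue [12, 9, 6]
Visit 12 → queue [9, 6]
Visit 9 → queue [6]
Visit 6 → queue []

Visit order: 0, 11, 10, 5, 4, 2, 1, 8, 7, 3, 12, 9, 6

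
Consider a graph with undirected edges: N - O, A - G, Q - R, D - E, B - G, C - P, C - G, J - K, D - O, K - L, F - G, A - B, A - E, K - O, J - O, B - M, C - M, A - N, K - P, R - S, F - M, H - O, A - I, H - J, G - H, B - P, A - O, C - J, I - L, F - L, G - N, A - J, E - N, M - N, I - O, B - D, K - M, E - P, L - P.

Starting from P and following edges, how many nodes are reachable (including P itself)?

16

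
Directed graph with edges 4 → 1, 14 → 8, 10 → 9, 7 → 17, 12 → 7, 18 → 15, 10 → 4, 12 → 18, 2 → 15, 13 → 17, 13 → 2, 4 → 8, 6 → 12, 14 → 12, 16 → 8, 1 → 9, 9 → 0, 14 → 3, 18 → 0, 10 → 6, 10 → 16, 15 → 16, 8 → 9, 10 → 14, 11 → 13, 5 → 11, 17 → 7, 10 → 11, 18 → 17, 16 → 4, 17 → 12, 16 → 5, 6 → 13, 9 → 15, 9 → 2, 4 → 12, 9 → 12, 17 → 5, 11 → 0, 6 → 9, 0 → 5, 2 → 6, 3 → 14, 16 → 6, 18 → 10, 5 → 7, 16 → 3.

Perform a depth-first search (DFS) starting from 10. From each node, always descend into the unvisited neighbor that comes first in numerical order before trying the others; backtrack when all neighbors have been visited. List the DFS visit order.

Visit 10
10 → 4
4 → 1
1 → 9
9 → 0
0 → 5
5 → 7
7 → 17
17 → 12
12 → 18
18 → 15
15 → 16
16 → 3
3 → 14
14 → 8
16 → 6
6 → 13
13 → 2
5 → 11

10 → 4 → 1 → 9 → 0 → 5 → 7 → 17 → 12 → 18 → 15 → 16 → 3 → 14 → 8 → 6 → 13 → 2 → 11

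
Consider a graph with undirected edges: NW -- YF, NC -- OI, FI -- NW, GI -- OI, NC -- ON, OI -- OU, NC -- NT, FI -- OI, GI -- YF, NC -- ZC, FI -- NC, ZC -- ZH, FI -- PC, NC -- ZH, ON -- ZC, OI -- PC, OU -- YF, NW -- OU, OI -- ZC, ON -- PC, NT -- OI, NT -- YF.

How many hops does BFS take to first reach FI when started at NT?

2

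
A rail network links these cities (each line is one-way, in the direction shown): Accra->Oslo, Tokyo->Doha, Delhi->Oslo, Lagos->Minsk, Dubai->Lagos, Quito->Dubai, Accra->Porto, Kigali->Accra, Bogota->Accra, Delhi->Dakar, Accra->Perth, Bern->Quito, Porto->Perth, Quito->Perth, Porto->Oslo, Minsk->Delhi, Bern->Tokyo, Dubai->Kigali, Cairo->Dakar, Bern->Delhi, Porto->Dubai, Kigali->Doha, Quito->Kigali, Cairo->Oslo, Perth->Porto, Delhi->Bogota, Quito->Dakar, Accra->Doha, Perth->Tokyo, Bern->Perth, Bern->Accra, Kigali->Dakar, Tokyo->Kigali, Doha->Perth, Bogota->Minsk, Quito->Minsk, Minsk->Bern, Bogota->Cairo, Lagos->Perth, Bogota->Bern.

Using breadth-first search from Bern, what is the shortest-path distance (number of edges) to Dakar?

2

Level 0: Bern
Level 1: Accra, Delhi, Perth, Quito, Tokyo
Level 2: Bogota, Dakar, Doha, Dubai, Kigali, Minsk, Oslo, Porto
Level 3: Cairo, Lagos
Dakar first appears at level 2.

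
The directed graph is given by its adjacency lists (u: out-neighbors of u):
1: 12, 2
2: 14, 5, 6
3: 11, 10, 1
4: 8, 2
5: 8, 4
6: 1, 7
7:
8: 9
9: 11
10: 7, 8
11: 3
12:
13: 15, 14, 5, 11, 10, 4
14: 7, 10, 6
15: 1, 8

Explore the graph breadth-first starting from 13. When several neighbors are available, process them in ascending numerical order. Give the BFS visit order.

Visit 13; enqueue 4, 5, 10, 11, 14, 15 → queue [4, 5, 10, 11, 14, 15]
Visit 4; enqueue 2, 8 → queue [5, 10, 11, 14, 15, 2, 8]
Visit 5 → queue [10, 11, 14, 15, 2, 8]
Visit 10; enqueue 7 → queue [11, 14, 15, 2, 8, 7]
Visit 11; enqueue 3 → queue [14, 15, 2, 8, 7, 3]
Visit 14; enqueue 6 → queue [15, 2, 8, 7, 3, 6]
Visit 15; enqueue 1 → queue [2, 8, 7, 3, 6, 1]
Visit 2 → queue [8, 7, 3, 6, 1]
Visit 8; enqueue 9 → queue [7, 3, 6, 1, 9]
Visit 7 → queue [3, 6, 1, 9]
Visit 3 → queue [6, 1, 9]
Visit 6 → queue [1, 9]
Visit 1; enqueue 12 → queue [9, 12]
Visit 9 → queue [12]
Visit 12 → queue []

13 -> 4 -> 5 -> 10 -> 11 -> 14 -> 15 -> 2 -> 8 -> 7 -> 3 -> 6 -> 1 -> 9 -> 12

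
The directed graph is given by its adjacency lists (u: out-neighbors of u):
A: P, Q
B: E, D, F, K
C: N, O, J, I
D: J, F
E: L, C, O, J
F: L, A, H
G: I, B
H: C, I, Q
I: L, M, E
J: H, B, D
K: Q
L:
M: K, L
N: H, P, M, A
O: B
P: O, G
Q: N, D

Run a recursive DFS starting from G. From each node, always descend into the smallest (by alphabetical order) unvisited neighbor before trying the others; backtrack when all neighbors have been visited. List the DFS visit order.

G -> B -> D -> F -> A -> P -> O -> Q -> N -> H -> C -> I -> E -> J -> L -> M -> K

Visit G
G → B
B → D
D → F
F → A
A → P
P → O
A → Q
Q → N
N → H
H → C
C → I
I → E
E → J
E → L
I → M
M → K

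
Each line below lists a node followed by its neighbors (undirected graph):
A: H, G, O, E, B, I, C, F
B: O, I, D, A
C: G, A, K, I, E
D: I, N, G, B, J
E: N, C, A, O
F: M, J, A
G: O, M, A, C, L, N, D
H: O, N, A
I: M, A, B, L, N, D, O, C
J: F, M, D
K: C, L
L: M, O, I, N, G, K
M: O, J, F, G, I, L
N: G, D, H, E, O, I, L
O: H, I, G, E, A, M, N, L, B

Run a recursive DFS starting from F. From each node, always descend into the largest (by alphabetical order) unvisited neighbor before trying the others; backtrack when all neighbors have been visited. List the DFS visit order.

F, M, O, N, L, K, C, I, D, J, G, A, H, E, B

Visit F
F → M
M → O
O → N
N → L
L → K
K → C
C → I
I → D
D → J
D → G
G → A
A → H
A → E
A → B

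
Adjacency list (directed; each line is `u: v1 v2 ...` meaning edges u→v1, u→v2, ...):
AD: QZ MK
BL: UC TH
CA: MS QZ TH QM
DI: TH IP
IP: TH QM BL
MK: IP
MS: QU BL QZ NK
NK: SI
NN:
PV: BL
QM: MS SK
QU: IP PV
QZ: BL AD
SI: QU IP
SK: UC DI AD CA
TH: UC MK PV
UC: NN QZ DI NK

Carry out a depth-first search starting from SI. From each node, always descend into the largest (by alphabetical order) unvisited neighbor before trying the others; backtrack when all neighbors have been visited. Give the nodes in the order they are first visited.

Visit SI
SI → QU
QU → PV
PV → BL
BL → UC
UC → QZ
QZ → AD
AD → MK
MK → IP
IP → TH
IP → QM
QM → SK
SK → DI
SK → CA
CA → MS
MS → NK
UC → NN

SI QU PV BL UC QZ AD MK IP TH QM SK DI CA MS NK NN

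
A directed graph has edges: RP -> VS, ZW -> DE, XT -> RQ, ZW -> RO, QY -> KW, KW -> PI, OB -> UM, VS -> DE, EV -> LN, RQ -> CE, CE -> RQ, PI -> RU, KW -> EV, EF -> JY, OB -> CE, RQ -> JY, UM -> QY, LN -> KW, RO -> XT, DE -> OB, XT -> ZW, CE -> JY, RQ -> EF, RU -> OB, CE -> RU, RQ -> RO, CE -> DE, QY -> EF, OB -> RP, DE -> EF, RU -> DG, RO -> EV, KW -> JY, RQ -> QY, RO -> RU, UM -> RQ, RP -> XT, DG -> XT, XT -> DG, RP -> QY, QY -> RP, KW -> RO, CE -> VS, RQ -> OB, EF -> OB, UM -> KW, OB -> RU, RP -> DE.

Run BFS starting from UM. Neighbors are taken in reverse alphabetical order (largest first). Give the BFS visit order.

UM → RQ → QY → KW → RO → OB → JY → EF → CE → RP → PI → EV → XT → RU → VS → DE → LN → ZW → DG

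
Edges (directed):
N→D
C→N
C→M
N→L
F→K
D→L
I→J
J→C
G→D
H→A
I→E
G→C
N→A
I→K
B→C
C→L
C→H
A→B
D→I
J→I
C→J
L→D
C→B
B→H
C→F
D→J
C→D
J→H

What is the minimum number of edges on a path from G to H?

2

Level 0: G
Level 1: C, D
Level 2: B, F, H, I, J, L, M, N
Level 3: A, E, K
H first appears at level 2.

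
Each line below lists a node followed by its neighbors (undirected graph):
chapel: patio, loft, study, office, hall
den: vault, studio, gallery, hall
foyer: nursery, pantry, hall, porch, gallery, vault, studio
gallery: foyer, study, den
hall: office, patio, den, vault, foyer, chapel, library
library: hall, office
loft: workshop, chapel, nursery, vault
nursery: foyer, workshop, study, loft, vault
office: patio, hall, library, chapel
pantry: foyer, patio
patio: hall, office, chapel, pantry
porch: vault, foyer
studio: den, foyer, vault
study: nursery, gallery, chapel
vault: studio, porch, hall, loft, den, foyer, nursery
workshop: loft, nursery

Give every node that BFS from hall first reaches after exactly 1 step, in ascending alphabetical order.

chapel, den, foyer, library, office, patio, vault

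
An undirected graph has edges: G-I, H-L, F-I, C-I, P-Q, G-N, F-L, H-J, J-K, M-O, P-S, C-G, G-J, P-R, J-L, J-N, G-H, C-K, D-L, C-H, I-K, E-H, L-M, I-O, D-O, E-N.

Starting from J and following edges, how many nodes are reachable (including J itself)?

BFS from J visits: J, G, H, K, L, N, C, I, E, D, F, M, O
Reachable nodes: 13 of 17 total.

13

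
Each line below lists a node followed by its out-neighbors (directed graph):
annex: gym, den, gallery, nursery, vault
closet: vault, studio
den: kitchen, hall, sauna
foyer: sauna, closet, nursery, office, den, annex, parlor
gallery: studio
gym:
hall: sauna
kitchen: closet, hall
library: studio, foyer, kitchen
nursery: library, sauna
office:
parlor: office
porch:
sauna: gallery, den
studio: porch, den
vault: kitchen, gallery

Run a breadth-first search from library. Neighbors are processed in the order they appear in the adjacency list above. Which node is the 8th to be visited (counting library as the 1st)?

closet

Visit library; enqueue studio, foyer, kitchen → queue [studio, foyer, kitchen]
Visit studio; enqueue porch, den → queue [foyer, kitchen, porch, den]
Visit foyer; enqueue sauna, closet, nursery, office, annex, parlor → queue [kitchen, porch, den, sauna, closet, nursery, office, annex, parlor]
Visit kitchen; enqueue hall → queue [porch, den, sauna, closet, nursery, office, annex, parlor, hall]
Visit porch → queue [den, sauna, closet, nursery, office, annex, parlor, hall]
Visit den → queue [sauna, closet, nursery, office, annex, parlor, hall]
Visit sauna; enqueue gallery → queue [closet, nursery, office, annex, parlor, hall, gallery]
Visit closet; enqueue vault → queue [nursery, office, annex, parlor, hall, gallery, vault]
Visit nursery → queue [office, annex, parlor, hall, gallery, vault]
Visit office → queue [annex, parlor, hall, gallery, vault]
Visit annex; enqueue gym → queue [parlor, hall, gallery, vault, gym]
Visit parlor → queue [hall, gallery, vault, gym]
Visit hall → queue [gallery, vault, gym]
Visit gallery → queue [vault, gym]
Visit vault → queue [gym]
Visit gym → queue []

Visit order: library, studio, foyer, kitchen, porch, den, sauna, closet, nursery, office, annex, parlor, hall, gallery, vault, gym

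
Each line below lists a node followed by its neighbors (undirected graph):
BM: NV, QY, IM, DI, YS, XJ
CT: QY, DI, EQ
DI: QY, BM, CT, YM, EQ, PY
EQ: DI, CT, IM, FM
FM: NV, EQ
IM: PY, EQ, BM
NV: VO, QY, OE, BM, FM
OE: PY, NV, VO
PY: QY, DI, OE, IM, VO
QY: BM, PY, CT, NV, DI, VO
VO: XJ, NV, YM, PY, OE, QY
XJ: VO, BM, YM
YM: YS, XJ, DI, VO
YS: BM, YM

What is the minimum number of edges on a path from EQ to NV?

2

Level 0: EQ
Level 1: CT, DI, FM, IM
Level 2: BM, NV, PY, QY, YM
Level 3: OE, VO, XJ, YS
NV first appears at level 2.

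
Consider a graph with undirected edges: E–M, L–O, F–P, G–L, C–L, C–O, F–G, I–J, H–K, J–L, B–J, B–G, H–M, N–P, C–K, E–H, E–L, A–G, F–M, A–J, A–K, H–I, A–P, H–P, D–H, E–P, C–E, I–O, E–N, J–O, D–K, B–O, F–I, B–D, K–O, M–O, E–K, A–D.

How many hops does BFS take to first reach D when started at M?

Level 0: M
Level 1: E, F, H, O
Level 2: B, C, D, G, I, J, K, L, N, P
Level 3: A
D first appears at level 2.

2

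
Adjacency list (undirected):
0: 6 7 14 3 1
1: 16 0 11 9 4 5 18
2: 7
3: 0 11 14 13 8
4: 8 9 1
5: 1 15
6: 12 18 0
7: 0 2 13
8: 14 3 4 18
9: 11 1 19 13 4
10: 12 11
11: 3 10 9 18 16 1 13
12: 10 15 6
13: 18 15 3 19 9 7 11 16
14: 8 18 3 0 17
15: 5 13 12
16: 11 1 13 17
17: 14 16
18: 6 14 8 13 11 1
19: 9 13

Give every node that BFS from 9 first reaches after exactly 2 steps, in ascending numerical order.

Level 0: 9
Level 1: 1, 4, 11, 13, 19
Level 2: 0, 3, 5, 7, 8, 10, 15, 16, 18
Level 3: 2, 6, 12, 14, 17

0, 3, 5, 7, 8, 10, 15, 16, 18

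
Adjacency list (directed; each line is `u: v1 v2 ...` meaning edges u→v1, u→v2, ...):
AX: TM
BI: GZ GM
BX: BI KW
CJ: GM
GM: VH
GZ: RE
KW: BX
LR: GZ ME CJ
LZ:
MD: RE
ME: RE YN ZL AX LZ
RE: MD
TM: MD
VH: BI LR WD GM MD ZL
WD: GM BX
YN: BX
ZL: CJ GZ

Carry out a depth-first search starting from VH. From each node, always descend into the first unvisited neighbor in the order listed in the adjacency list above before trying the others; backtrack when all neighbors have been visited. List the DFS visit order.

VH -> BI -> GZ -> RE -> MD -> GM -> LR -> ME -> YN -> BX -> KW -> ZL -> CJ -> AX -> TM -> LZ -> WD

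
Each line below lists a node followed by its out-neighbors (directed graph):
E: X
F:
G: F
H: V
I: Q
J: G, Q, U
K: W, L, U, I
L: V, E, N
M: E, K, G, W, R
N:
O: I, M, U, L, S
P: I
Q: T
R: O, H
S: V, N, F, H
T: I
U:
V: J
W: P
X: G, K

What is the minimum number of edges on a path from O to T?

3

Level 0: O
Level 1: I, L, M, S, U
Level 2: E, F, G, H, K, N, Q, R, V, W
Level 3: J, P, T, X
T first appears at level 3.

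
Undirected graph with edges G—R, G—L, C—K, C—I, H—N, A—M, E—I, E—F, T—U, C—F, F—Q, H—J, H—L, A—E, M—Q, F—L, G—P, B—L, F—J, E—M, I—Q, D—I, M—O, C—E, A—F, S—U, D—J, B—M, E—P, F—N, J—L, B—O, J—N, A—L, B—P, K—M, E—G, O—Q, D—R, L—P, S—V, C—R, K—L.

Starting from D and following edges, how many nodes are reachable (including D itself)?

18

BFS from D visits: D, I, J, R, C, E, Q, F, H, L, N, G, K, A, M, P, O, B
Reachable nodes: 18 of 22 total.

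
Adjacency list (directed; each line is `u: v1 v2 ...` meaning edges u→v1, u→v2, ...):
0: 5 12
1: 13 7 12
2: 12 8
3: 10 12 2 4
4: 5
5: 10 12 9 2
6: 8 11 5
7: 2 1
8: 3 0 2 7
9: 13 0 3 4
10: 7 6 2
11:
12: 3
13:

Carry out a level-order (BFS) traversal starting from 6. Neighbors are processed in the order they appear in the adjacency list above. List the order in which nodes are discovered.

6, 8, 11, 5, 3, 0, 2, 7, 10, 12, 9, 4, 1, 13

Visit 6; enqueue 8, 11, 5 → queue [8, 11, 5]
Visit 8; enqueue 3, 0, 2, 7 → queue [11, 5, 3, 0, 2, 7]
Visit 11 → queue [5, 3, 0, 2, 7]
Visit 5; enqueue 10, 12, 9 → queue [3, 0, 2, 7, 10, 12, 9]
Visit 3; enqueue 4 → queue [0, 2, 7, 10, 12, 9, 4]
Visit 0 → queue [2, 7, 10, 12, 9, 4]
Visit 2 → queue [7, 10, 12, 9, 4]
Visit 7; enqueue 1 → queue [10, 12, 9, 4, 1]
Visit 10 → queue [12, 9, 4, 1]
Visit 12 → queue [9, 4, 1]
Visit 9; enqueue 13 → queue [4, 1, 13]
Visit 4 → queue [1, 13]
Visit 1 → queue [13]
Visit 13 → queue []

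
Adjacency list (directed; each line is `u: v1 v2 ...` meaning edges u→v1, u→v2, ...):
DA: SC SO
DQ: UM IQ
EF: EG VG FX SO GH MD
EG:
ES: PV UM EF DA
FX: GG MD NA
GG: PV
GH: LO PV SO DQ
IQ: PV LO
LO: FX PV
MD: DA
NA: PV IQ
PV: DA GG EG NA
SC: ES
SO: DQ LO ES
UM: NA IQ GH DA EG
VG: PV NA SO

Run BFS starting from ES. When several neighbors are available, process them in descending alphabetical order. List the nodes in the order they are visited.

Visit ES; enqueue UM, PV, EF, DA → queue [UM, PV, EF, DA]
Visit UM; enqueue NA, IQ, GH, EG → queue [PV, EF, DA, NA, IQ, GH, EG]
Visit PV; enqueue GG → queue [EF, DA, NA, IQ, GH, EG, GG]
Visit EF; enqueue VG, SO, MD, FX → queue [DA, NA, IQ, GH, EG, GG, VG, SO, MD, FX]
Visit DA; enqueue SC → queue [NA, IQ, GH, EG, GG, VG, SO, MD, FX, SC]
Visit NA → queue [IQ, GH, EG, GG, VG, SO, MD, FX, SC]
Visit IQ; enqueue LO → queue [GH, EG, GG, VG, SO, MD, FX, SC, LO]
Visit GH; enqueue DQ → queue [EG, GG, VG, SO, MD, FX, SC, LO, DQ]
Visit EG → queue [GG, VG, SO, MD, FX, SC, LO, DQ]
Visit GG → queue [VG, SO, MD, FX, SC, LO, DQ]
Visit VG → queue [SO, MD, FX, SC, LO, DQ]
Visit SO → queue [MD, FX, SC, LO, DQ]
Visit MD → queue [FX, SC, LO, DQ]
Visit FX → queue [SC, LO, DQ]
Visit SC → queue [LO, DQ]
Visit LO → queue [DQ]
Visit DQ → queue []

ES, UM, PV, EF, DA, NA, IQ, GH, EG, GG, VG, SO, MD, FX, SC, LO, DQ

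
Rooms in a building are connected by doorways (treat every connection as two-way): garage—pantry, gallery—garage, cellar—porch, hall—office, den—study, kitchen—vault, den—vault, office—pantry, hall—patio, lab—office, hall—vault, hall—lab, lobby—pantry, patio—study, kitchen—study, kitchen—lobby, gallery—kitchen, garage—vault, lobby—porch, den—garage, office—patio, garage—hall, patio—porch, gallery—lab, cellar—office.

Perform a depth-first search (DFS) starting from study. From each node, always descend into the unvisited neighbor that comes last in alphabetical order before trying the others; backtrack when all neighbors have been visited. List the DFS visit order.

Visit study
study → patio
patio → porch
porch → lobby
lobby → pantry
pantry → office
office → lab
lab → hall
hall → vault
vault → kitchen
kitchen → gallery
gallery → garage
garage → den
office → cellar

study, patio, porch, lobby, pantry, office, lab, hall, vault, kitchen, gallery, garage, den, cellar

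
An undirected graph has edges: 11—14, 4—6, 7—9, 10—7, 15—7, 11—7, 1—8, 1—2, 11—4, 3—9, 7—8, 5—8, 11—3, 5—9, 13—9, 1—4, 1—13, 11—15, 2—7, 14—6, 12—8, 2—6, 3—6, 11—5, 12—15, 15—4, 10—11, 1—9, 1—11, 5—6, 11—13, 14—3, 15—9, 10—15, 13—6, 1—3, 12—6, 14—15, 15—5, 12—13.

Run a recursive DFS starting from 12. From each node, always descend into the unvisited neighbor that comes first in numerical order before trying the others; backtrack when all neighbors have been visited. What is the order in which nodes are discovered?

Visit 12
12 → 6
6 → 2
2 → 1
1 → 3
3 → 9
9 → 5
5 → 8
8 → 7
7 → 10
10 → 11
11 → 4
4 → 15
15 → 14
11 → 13

12 -> 6 -> 2 -> 1 -> 3 -> 9 -> 5 -> 8 -> 7 -> 10 -> 11 -> 4 -> 15 -> 14 -> 13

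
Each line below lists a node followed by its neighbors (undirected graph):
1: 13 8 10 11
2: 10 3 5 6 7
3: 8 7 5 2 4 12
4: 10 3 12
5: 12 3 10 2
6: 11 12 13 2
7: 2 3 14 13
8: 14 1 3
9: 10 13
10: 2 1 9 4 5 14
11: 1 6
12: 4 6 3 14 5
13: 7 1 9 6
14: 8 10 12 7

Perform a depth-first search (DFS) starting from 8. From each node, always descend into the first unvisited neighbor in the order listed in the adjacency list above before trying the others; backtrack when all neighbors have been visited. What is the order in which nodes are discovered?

8 → 14 → 10 → 2 → 3 → 7 → 13 → 1 → 11 → 6 → 12 → 4 → 5 → 9

Visit 8
8 → 14
14 → 10
10 → 2
2 → 3
3 → 7
7 → 13
13 → 1
1 → 11
11 → 6
6 → 12
12 → 4
12 → 5
13 → 9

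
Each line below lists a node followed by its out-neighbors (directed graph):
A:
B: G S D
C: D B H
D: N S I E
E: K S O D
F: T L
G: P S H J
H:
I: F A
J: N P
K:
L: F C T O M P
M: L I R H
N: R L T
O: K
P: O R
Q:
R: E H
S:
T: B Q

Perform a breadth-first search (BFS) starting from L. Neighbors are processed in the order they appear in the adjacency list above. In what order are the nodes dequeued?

L F C T O M P D B H Q K I R N S E G A J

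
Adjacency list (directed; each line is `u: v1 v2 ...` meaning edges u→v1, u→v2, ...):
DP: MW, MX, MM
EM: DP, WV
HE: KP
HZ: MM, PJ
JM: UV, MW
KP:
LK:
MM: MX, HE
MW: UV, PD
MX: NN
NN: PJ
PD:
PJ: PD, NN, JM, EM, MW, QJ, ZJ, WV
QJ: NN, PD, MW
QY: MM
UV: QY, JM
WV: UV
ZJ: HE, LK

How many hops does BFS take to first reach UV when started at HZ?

Level 0: HZ
Level 1: MM, PJ
Level 2: EM, HE, JM, MW, MX, NN, PD, QJ, WV, ZJ
Level 3: DP, KP, LK, UV
Level 4: QY
UV first appears at level 3.

3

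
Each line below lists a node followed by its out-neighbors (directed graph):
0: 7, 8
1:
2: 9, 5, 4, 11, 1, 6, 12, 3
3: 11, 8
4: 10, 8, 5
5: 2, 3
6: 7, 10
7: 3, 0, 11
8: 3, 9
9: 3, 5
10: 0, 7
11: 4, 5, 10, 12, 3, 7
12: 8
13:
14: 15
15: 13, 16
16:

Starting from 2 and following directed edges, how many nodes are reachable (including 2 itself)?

BFS from 2 visits: 2, 1, 3, 4, 5, 6, 9, 11, 12, 8, 10, 7, 0
Reachable nodes: 13 of 17 total.

13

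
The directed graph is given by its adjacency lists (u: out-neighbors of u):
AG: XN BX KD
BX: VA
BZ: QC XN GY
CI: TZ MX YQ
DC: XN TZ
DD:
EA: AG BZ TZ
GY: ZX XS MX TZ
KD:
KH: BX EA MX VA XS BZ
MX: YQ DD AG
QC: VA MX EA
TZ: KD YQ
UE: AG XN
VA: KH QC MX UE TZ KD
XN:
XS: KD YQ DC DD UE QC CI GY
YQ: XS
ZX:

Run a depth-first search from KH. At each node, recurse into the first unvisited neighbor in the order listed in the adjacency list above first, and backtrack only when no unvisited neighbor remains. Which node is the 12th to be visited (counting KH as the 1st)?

DD

Visit KH
KH → BX
BX → VA
VA → QC
QC → MX
MX → YQ
YQ → XS
XS → KD
XS → DC
DC → XN
DC → TZ
XS → DD
XS → UE
UE → AG
XS → CI
XS → GY
GY → ZX
QC → EA
EA → BZ

Visit order: KH, BX, VA, QC, MX, YQ, XS, KD, DC, XN, TZ, DD, UE, AG, CI, GY, ZX, EA, BZ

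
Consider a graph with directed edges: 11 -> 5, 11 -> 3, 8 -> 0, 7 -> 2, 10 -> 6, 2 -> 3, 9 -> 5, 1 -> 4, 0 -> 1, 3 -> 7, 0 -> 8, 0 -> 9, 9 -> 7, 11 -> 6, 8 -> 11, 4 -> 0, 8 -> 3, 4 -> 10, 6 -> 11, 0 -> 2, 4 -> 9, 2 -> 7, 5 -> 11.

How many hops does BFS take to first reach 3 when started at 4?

Level 0: 4
Level 1: 0, 9, 10
Level 2: 1, 2, 5, 6, 7, 8
Level 3: 3, 11
3 first appears at level 3.

3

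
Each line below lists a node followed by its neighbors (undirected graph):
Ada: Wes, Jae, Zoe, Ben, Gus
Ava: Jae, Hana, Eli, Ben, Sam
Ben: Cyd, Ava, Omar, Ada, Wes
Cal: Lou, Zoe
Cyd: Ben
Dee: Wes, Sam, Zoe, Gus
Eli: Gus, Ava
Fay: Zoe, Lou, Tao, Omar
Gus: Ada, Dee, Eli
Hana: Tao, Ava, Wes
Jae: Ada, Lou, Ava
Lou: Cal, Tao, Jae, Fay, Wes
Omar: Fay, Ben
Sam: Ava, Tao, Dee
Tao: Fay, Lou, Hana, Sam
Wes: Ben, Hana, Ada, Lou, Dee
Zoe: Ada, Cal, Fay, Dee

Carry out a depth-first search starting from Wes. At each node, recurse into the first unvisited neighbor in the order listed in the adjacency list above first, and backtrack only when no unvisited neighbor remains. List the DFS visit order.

Visit Wes
Wes → Ben
Ben → Cyd
Ben → Ava
Ava → Jae
Jae → Ada
Ada → Zoe
Zoe → Cal
Cal → Lou
Lou → Tao
Tao → Fay
Fay → Omar
Tao → Hana
Tao → Sam
Sam → Dee
Dee → Gus
Gus → Eli

Wes -> Ben -> Cyd -> Ava -> Jae -> Ada -> Zoe -> Cal -> Lou -> Tao -> Fay -> Omar -> Hana -> Sam -> Dee -> Gus -> Eli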